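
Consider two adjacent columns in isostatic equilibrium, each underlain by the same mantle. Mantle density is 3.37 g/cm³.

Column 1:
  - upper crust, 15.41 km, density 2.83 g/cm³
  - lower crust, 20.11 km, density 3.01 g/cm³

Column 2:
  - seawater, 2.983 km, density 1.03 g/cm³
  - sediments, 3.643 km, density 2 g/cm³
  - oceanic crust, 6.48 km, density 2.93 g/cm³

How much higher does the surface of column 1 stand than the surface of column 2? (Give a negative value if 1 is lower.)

For any compensation level in the mantle, the mantle terms cancel and isostasy reduces to e = (Σt_1 − Σt_2) − (Σ(ρt)_1 − Σ(ρt)_2) / ρ_m.
Σt_1 = 35.52 km; Σt_2 = 13.106 km; Σ(ρt)_1 = 104.1414; Σ(ρt)_2 = 29.34489 (in km·g/cm³).
e = (35.52 − 13.106) − (104.1414 − 29.34489) / 3.37 = 0.219 km.

0.219 km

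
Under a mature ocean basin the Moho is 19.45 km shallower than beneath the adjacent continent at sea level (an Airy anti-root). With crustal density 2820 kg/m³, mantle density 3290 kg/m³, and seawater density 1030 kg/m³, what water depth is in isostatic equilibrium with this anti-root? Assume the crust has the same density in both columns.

5.11 km

Replacing a thickness d of crust by seawater at the top must be balanced by replacing crust with mantle at the base: d (ρ_c − ρ_w) = a (ρ_m − ρ_c).
d = a (ρ_m − ρ_c)/(ρ_c − ρ_w) = 19.45 km × 470/1790 = 5.11 km.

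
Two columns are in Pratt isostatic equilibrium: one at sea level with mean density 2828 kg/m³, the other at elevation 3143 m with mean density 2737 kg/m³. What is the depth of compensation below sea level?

94500 m

ρ_ref D = ρ (D + h) → D (ρ_ref − ρ) = ρ h.
D = ρ h/(ρ_ref − ρ) = 2737 × 3143 m/(2828 − 2737) = 94500 m.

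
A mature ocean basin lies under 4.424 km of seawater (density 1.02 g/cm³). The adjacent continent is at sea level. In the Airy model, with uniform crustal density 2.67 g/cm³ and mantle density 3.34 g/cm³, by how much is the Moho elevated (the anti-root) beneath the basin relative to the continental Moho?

For local isostatic compensation: replacing crust with seawater at the top is compensated by replacing crust with mantle at the base: d (ρ_c − ρ_w) = a (ρ_m − ρ_c).
a = d (ρ_c − ρ_w)/(ρ_m − ρ_c) = 4.424 km × 1.65/0.67 = 10.9 km.

10.9 km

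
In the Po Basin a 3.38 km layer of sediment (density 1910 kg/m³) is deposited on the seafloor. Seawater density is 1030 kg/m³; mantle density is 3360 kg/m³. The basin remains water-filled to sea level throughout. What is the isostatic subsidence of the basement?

1.28 km

Submarine loading: the sediment displaces seawater, and the subsidence is in turn flooded, so s (ρ_m − ρ_w) = t (ρ_sed − ρ_w).
s = 3.38 km × (1910 − 1030) / (3360 − 1030) = 1.28 km.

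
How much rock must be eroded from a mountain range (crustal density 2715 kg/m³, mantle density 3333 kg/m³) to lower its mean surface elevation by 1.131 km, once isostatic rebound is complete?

Net drop Δ = e − u = e − e ρ_c/ρ_m = e (ρ_m − ρ_c)/ρ_m.
e = Δ ρ_m/(ρ_m − ρ_c) = 1.131 km × 3333/618 = 6.1 km.

6.1 km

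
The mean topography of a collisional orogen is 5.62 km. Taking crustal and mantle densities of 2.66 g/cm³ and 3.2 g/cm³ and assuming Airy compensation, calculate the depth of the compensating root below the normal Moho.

For local isostatic compensation: the weight of the topography is balanced by the buoyancy of the root, ρ_c h = (ρ_m − ρ_c) r.
r = h · ρ_c / (ρ_m − ρ_c) = 5.62 km × 2.66 / (3.2 − 2.66) = 27.7 km.

27.7 km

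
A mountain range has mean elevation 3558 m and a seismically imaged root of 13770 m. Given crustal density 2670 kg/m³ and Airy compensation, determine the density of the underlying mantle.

3360 kg/m³

Airy balance: ρ_c h = (ρ_m − ρ_c) r → ρ_m = ρ_c (1 + h/r).
ρ_m = 2670 × (1 + 3558 m/13770 m) = 3360 kg/m³.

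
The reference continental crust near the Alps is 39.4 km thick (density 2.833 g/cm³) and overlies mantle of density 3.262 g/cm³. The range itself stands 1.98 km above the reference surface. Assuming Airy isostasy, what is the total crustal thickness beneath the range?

Root depth r = h ρ_c / (ρ_m − ρ_c) = 1.98 km × 2.833 / 0.429 = 13.08 km.
Total thickness = T + h + r = 39.4 km + 1.98 km + 13.08 km = 54.5 km.

54.5 km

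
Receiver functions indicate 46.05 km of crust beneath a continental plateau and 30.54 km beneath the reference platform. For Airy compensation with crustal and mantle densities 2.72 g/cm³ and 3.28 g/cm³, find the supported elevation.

Excess crust Δ = 46.05 km − 30.54 km = 15.51 km, split between elevation h and root r with h + r = Δ.
Airy balance ρ_c h = (ρ_m − ρ_c) r gives r = h ρ_c/(ρ_m − ρ_c), so h (1 + ρ_c/(ρ_m − ρ_c)) = Δ, i.e. h = Δ (ρ_m − ρ_c)/ρ_m.
h = 15.51 km × 0.56/3.28 = 2.65 km.

2.65 km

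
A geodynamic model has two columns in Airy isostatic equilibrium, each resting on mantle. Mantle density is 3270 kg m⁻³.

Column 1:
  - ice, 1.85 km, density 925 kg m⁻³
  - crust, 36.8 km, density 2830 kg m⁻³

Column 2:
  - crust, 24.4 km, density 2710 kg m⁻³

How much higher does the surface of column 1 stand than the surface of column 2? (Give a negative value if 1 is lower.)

2.1 km

For any compensation level in the mantle, the mantle terms cancel and isostasy reduces to e = (Σt_1 − Σt_2) − (Σ(ρt)_1 − Σ(ρt)_2) / ρ_m.
Σt_1 = 38.65 km; Σt_2 = 24.4 km; Σ(ρt)_1 = 105855.25; Σ(ρt)_2 = 66124 (in km·kg m⁻³).
e = (38.65 − 24.4) − (105855.25 − 66124) / 3270 = 2.1 km.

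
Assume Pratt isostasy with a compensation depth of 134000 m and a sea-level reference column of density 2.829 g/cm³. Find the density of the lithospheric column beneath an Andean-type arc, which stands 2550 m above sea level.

2.78 g/cm³

Pratt balance: ρ_ref D = ρ (D + h).
ρ = ρ_ref D/(D + h) = 2.829 × 134000 m/(134000 m + 2550 m) = 2.78 g/cm³.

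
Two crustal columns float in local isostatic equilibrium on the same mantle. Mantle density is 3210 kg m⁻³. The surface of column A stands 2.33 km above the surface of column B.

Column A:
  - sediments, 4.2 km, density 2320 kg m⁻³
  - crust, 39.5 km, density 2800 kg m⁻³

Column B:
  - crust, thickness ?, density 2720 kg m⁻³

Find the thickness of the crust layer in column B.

25.4 km

Take the compensation level at the base of the deeper column (depth z_c below the surface of column A) and equate Σ ρ_i t_i down to z_c; mantle fills any gap and the z_c terms cancel.
Column A: 4.2×2320 + 39.5×2800 + (z_c − 43.7)×3210
Column B: 2.33×0 + x×2720 + (z_c − 2.33 − 0 − x)×3210
The z_c×3210 term appears on both sides and cancels. Collect the known terms of each column as K = Σ(ρt)_known − 3210 × (depth of known layers): K_A = 120344 − 3210×43.7 = −19933; K_B = 0 − 3210×(2.33 + 0) = −7479.3.
Balance: K_A = K_B − x×(3210 − 2720), so x = (K_B − K_A)/(3210 − 2720) = 12453.7/490 = 25.4 km.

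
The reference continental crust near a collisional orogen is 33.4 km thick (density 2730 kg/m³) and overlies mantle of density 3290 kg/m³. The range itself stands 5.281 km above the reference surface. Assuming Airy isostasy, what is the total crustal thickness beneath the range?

64.4 km

Root depth r = h ρ_c / (ρ_m − ρ_c) = 5.281 km × 2730 / 560 = 25.74 km.
Total thickness = T + h + r = 33.4 km + 5.281 km + 25.74 km = 64.4 km.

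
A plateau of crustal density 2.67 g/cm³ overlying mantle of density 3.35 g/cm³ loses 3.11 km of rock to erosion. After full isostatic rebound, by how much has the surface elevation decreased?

Rebound u = e ρ_c/ρ_m = 3.11 km × 2.67/3.35 = 2.479 km.
Net surface drop = e − u = 3.11 km − 2.479 km = e (ρ_m − ρ_c)/ρ_m = 0.631 km.

0.631 km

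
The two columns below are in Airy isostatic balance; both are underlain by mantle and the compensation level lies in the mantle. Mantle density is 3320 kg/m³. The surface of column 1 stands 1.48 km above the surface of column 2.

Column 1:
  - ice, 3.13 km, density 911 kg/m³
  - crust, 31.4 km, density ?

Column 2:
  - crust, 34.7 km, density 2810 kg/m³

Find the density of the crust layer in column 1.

Take the compensation level at the base of the deeper column (depth z_c below the surface of column 1) and equate Σ ρ_i t_i down to z_c; mantle fills any gap and the z_c terms cancel.
Column 1: 3.13×911 + 31.4×ρ + (z_c − 34.53)×3320
Column 2: 1.48×0 + 34.7×2810 + (z_c − 1.48 − 34.7)×3320
The z_c×3320 term appears on both sides and cancels. Collect the known terms of each column as K = Σ(ρt)_known − 3320 × (depth of known layers): K_1 = 2851.43 − 3320×34.53 = −111788.17; K_2 = 97507 − 3320×(1.48 + 34.7) = −22610.6.
Balance: K_1 + 31.4×ρ = K_2, so ρ = (K_2 − K_1)/31.4 = 89177.6/31.4 = 2840 kg/m³.

2840 kg/m³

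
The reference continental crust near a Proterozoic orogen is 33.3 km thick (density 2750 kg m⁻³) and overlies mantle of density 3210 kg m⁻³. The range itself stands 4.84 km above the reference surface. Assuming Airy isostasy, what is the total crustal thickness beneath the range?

Root depth r = h ρ_c / (ρ_m − ρ_c) = 4.84 km × 2750 / 460 = 28.93 km.
Total thickness = T + h + r = 33.3 km + 4.84 km + 28.93 km = 67.1 km.

67.1 km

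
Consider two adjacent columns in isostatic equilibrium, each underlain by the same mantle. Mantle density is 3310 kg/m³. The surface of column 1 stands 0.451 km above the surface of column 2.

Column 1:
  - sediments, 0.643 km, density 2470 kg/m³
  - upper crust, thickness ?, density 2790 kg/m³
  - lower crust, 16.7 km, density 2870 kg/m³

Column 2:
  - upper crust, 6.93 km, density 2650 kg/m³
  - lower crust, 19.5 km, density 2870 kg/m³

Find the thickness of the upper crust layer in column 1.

Take the compensation level at the base of the deeper column (depth z_c below the surface of column 1) and equate Σ ρ_i t_i down to z_c; mantle fills any gap and the z_c terms cancel.
Column 1: 0.643×2470 + x×2790 + 16.7×2870 + (z_c − 17.343 − x)×3310
Column 2: 0.451×0 + 6.93×2650 + 19.5×2870 + (z_c − 0.451 − 26.43)×3310
The z_c×3310 term appears on both sides and cancels. Collect the known terms of each column as K = Σ(ρt)_known − 3310 × (depth of known layers): K_1 = 49517.21 − 3310×17.343 = −7888.12; K_2 = 74329.5 − 3310×(0.451 + 26.43) = −14646.61.
Balance: K_1 − x×(3310 − 2790) = K_2, so x = (K_1 − K_2)/(3310 − 2790) = 6758.49/520 = 13 km.

13 km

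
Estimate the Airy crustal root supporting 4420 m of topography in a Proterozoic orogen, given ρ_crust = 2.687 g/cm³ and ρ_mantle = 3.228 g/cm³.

22000 m

Balancing pressure at the compensation depth: the weight of the topography is balanced by the buoyancy of the root, ρ_c h = (ρ_m − ρ_c) r.
r = h · ρ_c / (ρ_m − ρ_c) = 4420 m × 2.687 / (3.228 − 2.687) = 22000 m.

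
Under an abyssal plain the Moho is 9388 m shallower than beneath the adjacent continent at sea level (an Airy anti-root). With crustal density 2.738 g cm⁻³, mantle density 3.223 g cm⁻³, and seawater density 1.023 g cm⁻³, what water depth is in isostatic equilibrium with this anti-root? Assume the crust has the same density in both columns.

2650 m

Replacing a thickness d of crust by seawater at the top must be balanced by replacing crust with mantle at the base: d (ρ_c − ρ_w) = a (ρ_m − ρ_c).
d = a (ρ_m − ρ_c)/(ρ_c − ρ_w) = 9388 m × 0.485/1.715 = 2650 m.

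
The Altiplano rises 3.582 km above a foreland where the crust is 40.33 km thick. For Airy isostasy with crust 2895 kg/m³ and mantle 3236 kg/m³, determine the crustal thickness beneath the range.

Root depth r = h ρ_c / (ρ_m − ρ_c) = 3.582 km × 2895 / 341 = 30.41 km.
Total thickness = T + h + r = 40.33 km + 3.582 km + 30.41 km = 74.3 km.

74.3 km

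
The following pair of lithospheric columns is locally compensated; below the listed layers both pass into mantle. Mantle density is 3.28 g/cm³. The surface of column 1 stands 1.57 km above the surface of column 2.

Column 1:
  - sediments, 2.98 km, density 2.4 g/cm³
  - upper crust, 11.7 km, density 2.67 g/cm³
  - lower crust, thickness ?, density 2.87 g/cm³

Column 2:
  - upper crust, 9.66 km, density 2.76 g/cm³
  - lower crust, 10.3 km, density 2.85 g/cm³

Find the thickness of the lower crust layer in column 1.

11.8 km

Take the compensation level at the base of the deeper column (depth z_c below the surface of column 1) and equate Σ ρ_i t_i down to z_c; mantle fills any gap and the z_c terms cancel.
Column 1: 2.98×2.4 + 11.7×2.67 + x×2.87 + (z_c − 14.68 − x)×3.28
Column 2: 1.57×0 + 9.66×2.76 + 10.3×2.85 + (z_c − 1.57 − 19.96)×3.28
The z_c×3.28 term appears on both sides and cancels. Collect the known terms of each column as K = Σ(ρt)_known − 3.28 × (depth of known layers): K_1 = 38.391 − 3.28×14.68 = −9.7594; K_2 = 56.0166 − 3.28×(1.57 + 19.96) = −14.6018.
Balance: K_1 − x×(3.28 − 2.87) = K_2, so x = (K_1 − K_2)/(3.28 − 2.87) = 4.8424/0.41 = 11.8 km.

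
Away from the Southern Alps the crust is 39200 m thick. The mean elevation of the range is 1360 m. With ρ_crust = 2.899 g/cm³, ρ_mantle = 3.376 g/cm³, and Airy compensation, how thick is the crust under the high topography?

48800 m

Root depth r = h ρ_c / (ρ_m − ρ_c) = 1360 m × 2.899 / 0.477 = 8265 m.
Total thickness = T + h + r = 39200 m + 1360 m + 8265 m = 48800 m.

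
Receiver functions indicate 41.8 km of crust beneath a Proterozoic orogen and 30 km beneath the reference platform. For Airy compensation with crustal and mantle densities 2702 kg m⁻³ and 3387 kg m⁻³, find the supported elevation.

2.39 km

Excess crust Δ = 41.8 km − 30 km = 11.8 km, split between elevation h and root r with h + r = Δ.
Airy balance ρ_c h = (ρ_m − ρ_c) r gives r = h ρ_c/(ρ_m − ρ_c), so h (1 + ρ_c/(ρ_m − ρ_c)) = Δ, i.e. h = Δ (ρ_m − ρ_c)/ρ_m.
h = 11.8 km × 685/3387 = 2.39 km.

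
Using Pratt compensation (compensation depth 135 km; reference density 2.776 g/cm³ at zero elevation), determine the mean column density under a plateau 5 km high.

Pratt balance: ρ_ref D = ρ (D + h).
ρ = ρ_ref D/(D + h) = 2.776 × 135 km/(135 km + 5 km) = 2.68 g/cm³.

2.68 g/cm³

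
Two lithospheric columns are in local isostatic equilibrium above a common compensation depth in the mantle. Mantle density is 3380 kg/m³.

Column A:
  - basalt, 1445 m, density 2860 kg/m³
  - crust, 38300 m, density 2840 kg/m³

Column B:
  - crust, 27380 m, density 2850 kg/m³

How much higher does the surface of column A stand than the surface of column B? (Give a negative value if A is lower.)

2050 m

For any compensation level in the mantle, the mantle terms cancel and isostasy reduces to e = (Σt_A − Σt_B) − (Σ(ρt)_A − Σ(ρt)_B) / ρ_m.
Σt_A = 39745 m; Σt_B = 27380 m; Σ(ρt)_A = 112904700; Σ(ρt)_B = 78033000 (in m·kg/m³).
e = (39745 − 27380) − (112904700 − 78033000) / 3380 = 2050 m.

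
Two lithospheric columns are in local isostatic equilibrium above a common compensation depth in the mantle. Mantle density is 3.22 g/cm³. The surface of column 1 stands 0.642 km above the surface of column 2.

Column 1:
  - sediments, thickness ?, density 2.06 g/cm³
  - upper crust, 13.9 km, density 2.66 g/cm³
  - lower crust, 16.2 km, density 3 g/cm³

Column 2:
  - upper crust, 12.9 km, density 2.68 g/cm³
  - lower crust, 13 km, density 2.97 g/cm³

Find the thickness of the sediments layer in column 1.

0.806 km

Take the compensation level at the base of the deeper column (depth z_c below the surface of column 1) and equate Σ ρ_i t_i down to z_c; mantle fills any gap and the z_c terms cancel.
Column 1: x×2.06 + 13.9×2.66 + 16.2×3 + (z_c − 30.1 − x)×3.22
Column 2: 0.642×0 + 12.9×2.68 + 13×2.97 + (z_c − 0.642 − 25.9)×3.22
The z_c×3.22 term appears on both sides and cancels. Collect the known terms of each column as K = Σ(ρt)_known − 3.22 × (depth of known layers): K_1 = 85.574 − 3.22×30.1 = −11.348; K_2 = 73.182 − 3.22×(0.642 + 25.9) = −12.28324.
Balance: K_1 − x×(3.22 − 2.06) = K_2, so x = (K_1 − K_2)/(3.22 − 2.06) = 0.93524/1.16 = 0.806 km.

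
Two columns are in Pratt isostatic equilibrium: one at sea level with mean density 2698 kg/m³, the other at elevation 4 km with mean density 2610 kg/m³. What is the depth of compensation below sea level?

ρ_ref D = ρ (D + h) → D (ρ_ref − ρ) = ρ h.
D = ρ h/(ρ_ref − ρ) = 2610 × 4 km/(2698 − 2610) = 119 km.

119 km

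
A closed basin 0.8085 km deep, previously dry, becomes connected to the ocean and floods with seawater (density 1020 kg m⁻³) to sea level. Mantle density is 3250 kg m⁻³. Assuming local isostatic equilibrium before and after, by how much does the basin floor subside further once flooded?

After flooding the water column is d + s deep. Its weight must equal the weight of mantle displaced by the extra subsidence s: (d + s) ρ_w = s ρ_m.
s = d ρ_w / (ρ_m − ρ_w) = 0.8085 km × 1020/(3250 − 1020) = 0.37 km.

0.37 km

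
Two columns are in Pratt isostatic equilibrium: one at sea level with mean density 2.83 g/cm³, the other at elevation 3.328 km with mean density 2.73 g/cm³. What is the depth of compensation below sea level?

ρ_ref D = ρ (D + h) → D (ρ_ref − ρ) = ρ h.
D = ρ h/(ρ_ref − ρ) = 2.73 × 3.328 km/(2.83 − 2.73) = 90.9 km.

90.9 km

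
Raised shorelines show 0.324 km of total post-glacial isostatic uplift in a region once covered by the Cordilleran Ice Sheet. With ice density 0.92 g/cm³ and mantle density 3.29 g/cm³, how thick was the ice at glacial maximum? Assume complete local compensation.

u = t ρ_ice/ρ_m → t = u ρ_m/ρ_ice = 0.324 km × 3.29/0.92 = 1.16 km.

1.16 km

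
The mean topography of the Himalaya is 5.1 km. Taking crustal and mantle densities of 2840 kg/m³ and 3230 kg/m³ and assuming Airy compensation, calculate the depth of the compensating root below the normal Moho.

37.1 km

By Archimedes' principle applied to the lithosphere: the weight of the topography is balanced by the buoyancy of the root, ρ_c h = (ρ_m − ρ_c) r.
r = h · ρ_c / (ρ_m − ρ_c) = 5.1 km × 2840 / (3230 − 2840) = 37.1 km.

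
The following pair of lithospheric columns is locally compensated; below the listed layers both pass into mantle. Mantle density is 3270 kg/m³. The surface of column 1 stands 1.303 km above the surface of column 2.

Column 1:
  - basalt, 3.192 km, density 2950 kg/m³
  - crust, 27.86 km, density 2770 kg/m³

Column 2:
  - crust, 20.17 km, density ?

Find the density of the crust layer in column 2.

2740 kg/m³

Take the compensation level at the base of the deeper column (depth z_c below the surface of column 1) and equate Σ ρ_i t_i down to z_c; mantle fills any gap and the z_c terms cancel.
Column 1: 3.192×2950 + 27.86×2770 + (z_c − 31.052)×3270
Column 2: 1.303×0 + 20.17×ρ + (z_c − 1.303 − 20.17)×3270
The z_c×3270 term appears on both sides and cancels. Collect the known terms of each column as K = Σ(ρt)_known − 3270 × (depth of known layers): K_1 = 86588.6 − 3270×31.052 = −14951.44; K_2 = 0 − 3270×(1.303 + 20.17) = −70216.71.
Balance: K_1 = K_2 + 20.17×ρ, so ρ = (K_1 − K_2)/20.17 = 55265.3/20.17 = 2740 kg/m³.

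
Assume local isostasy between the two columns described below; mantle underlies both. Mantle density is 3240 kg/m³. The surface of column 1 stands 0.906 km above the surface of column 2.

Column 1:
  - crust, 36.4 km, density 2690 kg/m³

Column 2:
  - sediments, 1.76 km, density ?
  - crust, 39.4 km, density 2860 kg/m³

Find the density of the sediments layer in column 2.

Take the compensation level at the base of the deeper column (depth z_c below the surface of column 1) and equate Σ ρ_i t_i down to z_c; mantle fills any gap and the z_c terms cancel.
Column 1: 36.4×2690 + (z_c − 36.4)×3240
Column 2: 0.906×0 + 1.76×ρ + 39.4×2860 + (z_c − 0.906 − 41.16)×3240
The z_c×3240 term appears on both sides and cancels. Collect the known terms of each column as K = Σ(ρt)_known − 3240 × (depth of known layers): K_1 = 97916 − 3240×36.4 = −20020; K_2 = 112684 − 3240×(0.906 + 41.16) = −23609.84.
Balance: K_1 = K_2 + 1.76×ρ, so ρ = (K_1 − K_2)/1.76 = 3589.84/1.76 = 2040 kg/m³.

2040 kg/m³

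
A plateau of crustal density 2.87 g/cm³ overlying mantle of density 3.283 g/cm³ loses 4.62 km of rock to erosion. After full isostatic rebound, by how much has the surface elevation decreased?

Rebound u = e ρ_c/ρ_m = 4.62 km × 2.87/3.283 = 4.039 km.
Net surface drop = e − u = 4.62 km − 4.039 km = e (ρ_m − ρ_c)/ρ_m = 0.581 km.

0.581 km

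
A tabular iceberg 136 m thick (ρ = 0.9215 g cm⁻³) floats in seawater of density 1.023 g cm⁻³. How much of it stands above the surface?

13.5 m

Floating equilibrium: submerged depth d = t ρ_obj/ρ_fluid = 136 m × 0.9215/1.023 = 122.5 m.
Freeboard = t − d = 136 m − 122.5 m = 13.5 m.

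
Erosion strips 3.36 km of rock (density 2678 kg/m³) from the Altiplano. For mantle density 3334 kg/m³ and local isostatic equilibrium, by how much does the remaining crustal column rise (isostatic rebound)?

Unloading: uplift u = e ρ_c/ρ_m = 3.36 km × 2678/3334 = 2.7 km.

2.7 km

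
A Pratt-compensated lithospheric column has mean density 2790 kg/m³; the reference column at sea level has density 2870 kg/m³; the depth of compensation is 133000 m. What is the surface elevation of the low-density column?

3810 m

ρ_ref D = ρ (D + h) → h = D (ρ_ref − ρ)/ρ.
h = 133000 m × (2870 − 2790)/2790 = 3810 m.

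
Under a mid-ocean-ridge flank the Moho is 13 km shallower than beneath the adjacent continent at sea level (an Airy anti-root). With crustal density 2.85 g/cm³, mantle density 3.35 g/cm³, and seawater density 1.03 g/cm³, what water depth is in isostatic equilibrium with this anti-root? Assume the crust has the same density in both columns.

3.57 km

Replacing a thickness d of crust by seawater at the top must be balanced by replacing crust with mantle at the base: d (ρ_c − ρ_w) = a (ρ_m − ρ_c).
d = a (ρ_m − ρ_c)/(ρ_c − ρ_w) = 13 km × 0.5/1.82 = 3.57 km.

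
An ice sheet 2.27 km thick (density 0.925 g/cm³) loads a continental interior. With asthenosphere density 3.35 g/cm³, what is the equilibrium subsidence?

0.627 km

In Airy isostatic equilibrium: the ice load ρ_ice t is balanced by mantle displaced below, ρ_m s.
s = t ρ_ice / ρ_m = 2.27 km × 0.925/3.35 = 0.627 km.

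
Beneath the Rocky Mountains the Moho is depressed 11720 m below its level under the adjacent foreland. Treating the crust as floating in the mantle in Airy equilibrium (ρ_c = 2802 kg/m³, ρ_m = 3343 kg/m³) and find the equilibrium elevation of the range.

Balancing pressure at the compensation depth: ρ_c h = (ρ_m − ρ_c) r.
h = r (ρ_m − ρ_c) / ρ_c = 11720 m × (3343 − 2802) / 2802 = 2260 m.

2260 m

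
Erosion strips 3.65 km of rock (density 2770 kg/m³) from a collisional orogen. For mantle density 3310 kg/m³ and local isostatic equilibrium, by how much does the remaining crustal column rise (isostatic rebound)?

Unloading: uplift u = e ρ_c/ρ_m = 3.65 km × 2770/3310 = 3.05 km.

3.05 km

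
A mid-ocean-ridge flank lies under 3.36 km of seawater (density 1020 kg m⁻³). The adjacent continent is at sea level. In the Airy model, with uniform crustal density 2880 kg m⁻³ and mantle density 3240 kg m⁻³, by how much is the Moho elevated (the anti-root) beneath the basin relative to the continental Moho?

In Airy isostatic equilibrium: replacing crust with seawater at the top is compensated by replacing crust with mantle at the base: d (ρ_c − ρ_w) = a (ρ_m − ρ_c).
a = d (ρ_c − ρ_w)/(ρ_m − ρ_c) = 3.36 km × 1860/360 = 17.4 km.

17.4 km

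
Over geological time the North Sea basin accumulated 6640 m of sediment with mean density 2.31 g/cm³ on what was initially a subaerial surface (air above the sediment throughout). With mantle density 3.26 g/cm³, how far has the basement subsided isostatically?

Subaerial load: s = t ρ_sed / ρ_m = 6640 m × 2.31/3.26 = 4710 m.

4710 m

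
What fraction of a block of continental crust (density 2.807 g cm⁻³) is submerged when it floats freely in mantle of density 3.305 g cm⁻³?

Submerged fraction = ρ_obj/ρ_fluid = 2.807/3.305 = 0.849.

0.849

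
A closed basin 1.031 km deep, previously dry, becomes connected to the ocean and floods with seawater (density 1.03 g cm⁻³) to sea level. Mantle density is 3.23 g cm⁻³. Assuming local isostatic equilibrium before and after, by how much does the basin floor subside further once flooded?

0.483 km

After flooding the water column is d + s deep. Its weight must equal the weight of mantle displaced by the extra subsidence s: (d + s) ρ_w = s ρ_m.
s = d ρ_w / (ρ_m − ρ_w) = 1.031 km × 1.03/(3.23 − 1.03) = 0.483 km.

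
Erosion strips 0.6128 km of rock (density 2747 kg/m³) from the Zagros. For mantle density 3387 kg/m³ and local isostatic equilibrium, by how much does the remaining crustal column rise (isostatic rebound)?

Unloading: uplift u = e ρ_c/ρ_m = 0.6128 km × 2747/3387 = 0.497 km.

0.497 km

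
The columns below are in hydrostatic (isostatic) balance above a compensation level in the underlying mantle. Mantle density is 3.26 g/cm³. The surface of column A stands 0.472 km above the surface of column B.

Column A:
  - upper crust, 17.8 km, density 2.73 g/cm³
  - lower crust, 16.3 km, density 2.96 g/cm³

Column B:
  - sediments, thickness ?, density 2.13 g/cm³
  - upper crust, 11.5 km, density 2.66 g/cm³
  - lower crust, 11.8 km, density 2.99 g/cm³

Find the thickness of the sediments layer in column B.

2.39 km

Take the compensation level at the base of the deeper column (depth z_c below the surface of column A) and equate Σ ρ_i t_i down to z_c; mantle fills any gap and the z_c terms cancel.
Column A: 17.8×2.73 + 16.3×2.96 + (z_c − 34.1)×3.26
Column B: 0.472×0 + x×2.13 + 11.5×2.66 + 11.8×2.99 + (z_c − 0.472 − 23.3 − x)×3.26
The z_c×3.26 term appears on both sides and cancels. Collect the known terms of each column as K = Σ(ρt)_known − 3.26 × (depth of known layers): K_A = 96.842 − 3.26×34.1 = −14.324; K_B = 65.872 − 3.26×(0.472 + 23.3) = −11.62472.
Balance: K_A = K_B − x×(3.26 − 2.13), so x = (K_B − K_A)/(3.26 − 2.13) = 2.69928/1.13 = 2.39 km.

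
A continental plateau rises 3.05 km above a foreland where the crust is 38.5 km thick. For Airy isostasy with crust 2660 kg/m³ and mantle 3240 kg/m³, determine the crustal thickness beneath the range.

55.5 km

Root depth r = h ρ_c / (ρ_m − ρ_c) = 3.05 km × 2660 / 580 = 13.99 km.
Total thickness = T + h + r = 38.5 km + 3.05 km + 13.99 km = 55.5 km.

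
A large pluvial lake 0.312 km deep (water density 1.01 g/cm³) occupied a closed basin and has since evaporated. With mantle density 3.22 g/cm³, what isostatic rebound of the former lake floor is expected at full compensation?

u = d ρ_w/ρ_m = 0.312 km × 1.01/3.22 = 0.0979 km.

0.0979 km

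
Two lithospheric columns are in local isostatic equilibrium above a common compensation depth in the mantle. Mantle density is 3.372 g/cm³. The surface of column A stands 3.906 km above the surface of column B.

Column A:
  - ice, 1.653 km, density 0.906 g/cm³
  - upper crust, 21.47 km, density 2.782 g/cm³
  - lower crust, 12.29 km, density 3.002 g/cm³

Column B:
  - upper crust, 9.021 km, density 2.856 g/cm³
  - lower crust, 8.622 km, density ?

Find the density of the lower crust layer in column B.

2.97 g/cm³

Take the compensation level at the base of the deeper column (depth z_c below the surface of column A) and equate Σ ρ_i t_i down to z_c; mantle fills any gap and the z_c terms cancel.
Column A: 1.653×0.906 + 21.47×2.782 + 12.29×3.002 + (z_c − 35.413)×3.372
Column B: 3.906×0 + 9.021×2.856 + 8.622×ρ + (z_c − 3.906 − 17.643)×3.372
The z_c×3.372 term appears on both sides and cancels. Collect the known terms of each column as K = Σ(ρt)_known − 3.372 × (depth of known layers): K_A = 98.121738 − 3.372×35.413 = −21.290898; K_B = 25.763976 − 3.372×(3.906 + 17.643) = −46.899252.
Balance: K_A = K_B + 8.622×ρ, so ρ = (K_A − K_B)/8.622 = 25.6084/8.622 = 2.97 g/cm³.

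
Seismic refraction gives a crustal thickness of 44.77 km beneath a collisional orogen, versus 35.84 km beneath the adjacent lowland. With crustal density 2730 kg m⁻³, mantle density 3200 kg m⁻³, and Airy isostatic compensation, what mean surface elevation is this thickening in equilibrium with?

1.31 km

Excess crust Δ = 44.77 km − 35.84 km = 8.93 km, split between elevation h and root r with h + r = Δ.
Airy balance ρ_c h = (ρ_m − ρ_c) r gives r = h ρ_c/(ρ_m − ρ_c), so h (1 + ρ_c/(ρ_m − ρ_c)) = Δ, i.e. h = Δ (ρ_m − ρ_c)/ρ_m.
h = 8.93 km × 470/3200 = 1.31 km.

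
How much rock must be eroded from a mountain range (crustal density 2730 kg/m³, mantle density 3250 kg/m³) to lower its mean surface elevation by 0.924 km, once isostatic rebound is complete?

Net drop Δ = e − u = e − e ρ_c/ρ_m = e (ρ_m − ρ_c)/ρ_m.
e = Δ ρ_m/(ρ_m − ρ_c) = 0.924 km × 3250/520 = 5.78 km.

5.78 km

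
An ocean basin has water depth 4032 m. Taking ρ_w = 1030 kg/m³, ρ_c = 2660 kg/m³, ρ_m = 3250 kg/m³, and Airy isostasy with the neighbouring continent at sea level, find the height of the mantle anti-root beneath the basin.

Isostatic balance requires: replacing crust with seawater at the top is compensated by replacing crust with mantle at the base: d (ρ_c − ρ_w) = a (ρ_m − ρ_c).
a = d (ρ_c − ρ_w)/(ρ_m − ρ_c) = 4032 m × 1630/590 = 11100 m.

11100 m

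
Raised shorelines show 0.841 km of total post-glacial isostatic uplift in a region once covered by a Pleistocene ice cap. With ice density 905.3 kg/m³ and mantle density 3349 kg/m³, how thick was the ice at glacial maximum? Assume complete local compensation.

u = t ρ_ice/ρ_m → t = u ρ_m/ρ_ice = 0.841 km × 3349/905.3 = 3.11 km.

3.11 km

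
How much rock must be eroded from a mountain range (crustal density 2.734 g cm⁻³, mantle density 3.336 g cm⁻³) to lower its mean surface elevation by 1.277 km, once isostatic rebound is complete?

Net drop Δ = e − u = e − e ρ_c/ρ_m = e (ρ_m − ρ_c)/ρ_m.
e = Δ ρ_m/(ρ_m − ρ_c) = 1.277 km × 3.336/0.602 = 7.08 km.

7.08 km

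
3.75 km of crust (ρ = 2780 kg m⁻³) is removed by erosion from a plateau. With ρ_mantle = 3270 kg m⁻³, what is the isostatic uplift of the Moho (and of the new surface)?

3.19 km

Unloading: uplift u = e ρ_c/ρ_m = 3.75 km × 2780/3270 = 3.19 km.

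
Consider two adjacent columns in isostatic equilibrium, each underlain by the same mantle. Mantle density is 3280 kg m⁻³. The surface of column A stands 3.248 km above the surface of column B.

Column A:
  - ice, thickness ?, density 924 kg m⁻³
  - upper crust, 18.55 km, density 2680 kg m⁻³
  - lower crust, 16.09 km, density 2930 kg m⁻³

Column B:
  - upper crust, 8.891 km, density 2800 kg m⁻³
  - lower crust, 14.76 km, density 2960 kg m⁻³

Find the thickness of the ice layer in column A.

Take the compensation level at the base of the deeper column (depth z_c below the surface of column A) and equate Σ ρ_i t_i down to z_c; mantle fills any gap and the z_c terms cancel.
Column A: x×924 + 18.55×2680 + 16.09×2930 + (z_c − 34.64 − x)×3280
Column B: 3.248×0 + 8.891×2800 + 14.76×2960 + (z_c − 3.248 − 23.651)×3280
The z_c×3280 term appears on both sides and cancels. Collect the known terms of each column as K = Σ(ρt)_known − 3280 × (depth of known layers): K_A = 96857.7 − 3280×34.64 = −16761.5; K_B = 68584.4 − 3280×(3.248 + 23.651) = −19644.32.
Balance: K_A − x×(3280 − 924) = K_B, so x = (K_A − K_B)/(3280 − 924) = 2882.82/2356 = 1.22 km.

1.22 km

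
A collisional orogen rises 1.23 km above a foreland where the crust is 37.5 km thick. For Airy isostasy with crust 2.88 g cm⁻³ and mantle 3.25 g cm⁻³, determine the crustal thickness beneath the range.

48.3 km

Root depth r = h ρ_c / (ρ_m − ρ_c) = 1.23 km × 2.88 / 0.37 = 9.574 km.
Total thickness = T + h + r = 37.5 km + 1.23 km + 9.574 km = 48.3 km.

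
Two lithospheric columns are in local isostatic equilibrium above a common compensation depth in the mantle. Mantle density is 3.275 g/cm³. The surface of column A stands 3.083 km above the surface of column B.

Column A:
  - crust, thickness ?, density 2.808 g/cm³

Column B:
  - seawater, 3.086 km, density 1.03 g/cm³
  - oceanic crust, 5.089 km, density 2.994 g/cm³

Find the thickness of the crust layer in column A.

39.5 km

Take the compensation level at the base of the deeper column (depth z_c below the surface of column A) and equate Σ ρ_i t_i down to z_c; mantle fills any gap and the z_c terms cancel.
Column A: x×2.808 + (z_c − 0 − x)×3.275
Column B: 3.083×0 + 3.086×1.03 + 5.089×2.994 + (z_c − 3.083 − 8.175)×3.275
The z_c×3.275 term appears on both sides and cancels. Collect the known terms of each column as K = Σ(ρt)_known − 3.275 × (depth of known layers): K_A = 0 − 3.275×0 = 0; K_B = 18.415046 − 3.275×(3.083 + 8.175) = −18.454904.
Balance: K_A − x×(3.275 − 2.808) = K_B, so x = (K_A − K_B)/(3.275 − 2.808) = 18.4549/0.467 = 39.5 km.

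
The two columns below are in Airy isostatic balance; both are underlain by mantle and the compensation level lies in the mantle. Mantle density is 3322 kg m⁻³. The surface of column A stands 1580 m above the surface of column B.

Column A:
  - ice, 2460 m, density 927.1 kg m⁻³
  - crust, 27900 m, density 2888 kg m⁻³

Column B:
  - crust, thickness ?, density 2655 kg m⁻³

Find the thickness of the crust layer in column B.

19100 m

Take the compensation level at the base of the deeper column (depth z_c below the surface of column A) and equate Σ ρ_i t_i down to z_c; mantle fills any gap and the z_c terms cancel.
Column A: 2460×927.1 + 27900×2888 + (z_c − 30360)×3322
Column B: 1580×0 + x×2655 + (z_c − 1580 − 0 − x)×3322
The z_c×3322 term appears on both sides and cancels. Collect the known terms of each column as K = Σ(ρt)_known − 3322 × (depth of known layers): K_A = 82855866 − 3322×30360 = −18000054; K_B = 0 − 3322×(1580 + 0) = −5248760.
Balance: K_A = K_B − x×(3322 − 2655), so x = (K_B − K_A)/(3322 − 2655) = 12751300/667 = 19100 m.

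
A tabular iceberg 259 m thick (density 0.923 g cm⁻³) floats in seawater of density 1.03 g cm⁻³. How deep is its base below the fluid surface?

232 m

Draft d = t ρ_obj/ρ_fluid = 259 m × 0.923/1.03 = 232 m.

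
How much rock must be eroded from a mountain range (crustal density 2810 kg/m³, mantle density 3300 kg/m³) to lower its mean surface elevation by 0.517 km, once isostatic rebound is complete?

3.48 km

Net drop Δ = e − u = e − e ρ_c/ρ_m = e (ρ_m − ρ_c)/ρ_m.
e = Δ ρ_m/(ρ_m − ρ_c) = 0.517 km × 3300/490 = 3.48 km.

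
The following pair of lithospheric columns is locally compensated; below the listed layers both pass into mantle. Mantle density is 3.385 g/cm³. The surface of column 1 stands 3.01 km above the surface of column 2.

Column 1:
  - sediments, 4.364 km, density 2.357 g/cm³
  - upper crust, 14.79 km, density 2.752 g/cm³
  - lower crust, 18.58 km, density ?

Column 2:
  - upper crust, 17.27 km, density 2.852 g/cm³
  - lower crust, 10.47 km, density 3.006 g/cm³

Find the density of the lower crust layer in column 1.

2.87 g/cm³

Take the compensation level at the base of the deeper column (depth z_c below the surface of column 1) and equate Σ ρ_i t_i down to z_c; mantle fills any gap and the z_c terms cancel.
Column 1: 4.364×2.357 + 14.79×2.752 + 18.58×ρ + (z_c − 37.734)×3.385
Column 2: 3.01×0 + 17.27×2.852 + 10.47×3.006 + (z_c − 3.01 − 27.74)×3.385
The z_c×3.385 term appears on both sides and cancels. Collect the known terms of each column as K = Σ(ρt)_known − 3.385 × (depth of known layers): K_1 = 50.988028 − 3.385×37.734 = −76.741562; K_2 = 80.72686 − 3.385×(3.01 + 27.74) = −23.36189.
Balance: K_1 + 18.58×ρ = K_2, so ρ = (K_2 − K_1)/18.58 = 53.3797/18.58 = 2.87 g/cm³.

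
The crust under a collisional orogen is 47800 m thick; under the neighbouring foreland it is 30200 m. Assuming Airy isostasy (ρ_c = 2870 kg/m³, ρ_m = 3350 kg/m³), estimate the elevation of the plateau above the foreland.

2520 m

Excess crust Δ = 47800 m − 30200 m = 17600 m, split between elevation h and root r with h + r = Δ.
Airy balance ρ_c h = (ρ_m − ρ_c) r gives r = h ρ_c/(ρ_m − ρ_c), so h (1 + ρ_c/(ρ_m − ρ_c)) = Δ, i.e. h = Δ (ρ_m − ρ_c)/ρ_m.
h = 17600 m × 480/3350 = 2520 m.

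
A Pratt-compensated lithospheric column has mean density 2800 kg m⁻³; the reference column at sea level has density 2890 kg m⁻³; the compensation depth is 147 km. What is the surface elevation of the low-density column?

4.72 km

ρ_ref D = ρ (D + h) → h = D (ρ_ref − ρ)/ρ.
h = 147 km × (2890 − 2800)/2800 = 4.72 km.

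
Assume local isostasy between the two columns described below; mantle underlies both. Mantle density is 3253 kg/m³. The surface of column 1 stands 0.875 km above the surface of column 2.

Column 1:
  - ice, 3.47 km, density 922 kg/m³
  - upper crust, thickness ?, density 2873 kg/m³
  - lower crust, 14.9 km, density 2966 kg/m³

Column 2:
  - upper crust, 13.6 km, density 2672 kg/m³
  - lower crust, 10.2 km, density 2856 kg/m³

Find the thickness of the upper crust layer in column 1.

6.4 km

Take the compensation level at the base of the deeper column (depth z_c below the surface of column 1) and equate Σ ρ_i t_i down to z_c; mantle fills any gap and the z_c terms cancel.
Column 1: 3.47×922 + x×2873 + 14.9×2966 + (z_c − 18.37 − x)×3253
Column 2: 0.875×0 + 13.6×2672 + 10.2×2856 + (z_c − 0.875 − 23.8)×3253
The z_c×3253 term appears on both sides and cancels. Collect the known terms of each column as K = Σ(ρt)_known − 3253 × (depth of known layers): K_1 = 47392.74 − 3253×18.37 = −12364.87; K_2 = 65470.4 − 3253×(0.875 + 23.8) = −14797.375.
Balance: K_1 − x×(3253 − 2873) = K_2, so x = (K_1 − K_2)/(3253 − 2873) = 2432.51/380 = 6.4 km.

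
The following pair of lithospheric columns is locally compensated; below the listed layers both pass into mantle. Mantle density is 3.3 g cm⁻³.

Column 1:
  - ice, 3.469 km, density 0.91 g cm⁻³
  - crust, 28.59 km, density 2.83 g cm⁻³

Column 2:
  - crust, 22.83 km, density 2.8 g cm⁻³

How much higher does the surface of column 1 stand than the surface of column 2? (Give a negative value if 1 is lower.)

3.13 km

For any compensation level in the mantle, the mantle terms cancel and isostasy reduces to e = (Σt_1 − Σt_2) − (Σ(ρt)_1 − Σ(ρt)_2) / ρ_m.
Σt_1 = 32.059 km; Σt_2 = 22.83 km; Σ(ρt)_1 = 84.06649; Σ(ρt)_2 = 63.924 (in km·g cm⁻³).
e = (32.059 − 22.83) − (84.06649 − 63.924) / 3.3 = 3.13 km.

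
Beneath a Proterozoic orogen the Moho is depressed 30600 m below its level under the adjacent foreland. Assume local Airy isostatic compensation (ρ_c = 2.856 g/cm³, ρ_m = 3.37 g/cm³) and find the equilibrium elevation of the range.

Balancing pressure at the compensation depth: ρ_c h = (ρ_m − ρ_c) r.
h = r (ρ_m − ρ_c) / ρ_c = 30600 m × (3.37 − 2.856) / 2.856 = 5510 m.

5510 m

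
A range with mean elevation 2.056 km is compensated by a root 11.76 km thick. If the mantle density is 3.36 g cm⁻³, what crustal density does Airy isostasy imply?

ρ_c h = (ρ_m − ρ_c) r → ρ_c (h + r) = ρ_m r → ρ_c = ρ_m r / (h + r).
ρ_c = 3.36 × 11.76 km / (2.056 km + 11.76 km) = 2.86 g cm⁻³.

2.86 g cm⁻³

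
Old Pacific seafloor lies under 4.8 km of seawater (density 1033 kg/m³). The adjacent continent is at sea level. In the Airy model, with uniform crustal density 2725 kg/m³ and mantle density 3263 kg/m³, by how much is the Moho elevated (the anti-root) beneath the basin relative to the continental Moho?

15.1 km

For local isostatic compensation: replacing crust with seawater at the top is compensated by replacing crust with mantle at the base: d (ρ_c − ρ_w) = a (ρ_m − ρ_c).
a = d (ρ_c − ρ_w)/(ρ_m − ρ_c) = 4.8 km × 1692/538 = 15.1 km.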